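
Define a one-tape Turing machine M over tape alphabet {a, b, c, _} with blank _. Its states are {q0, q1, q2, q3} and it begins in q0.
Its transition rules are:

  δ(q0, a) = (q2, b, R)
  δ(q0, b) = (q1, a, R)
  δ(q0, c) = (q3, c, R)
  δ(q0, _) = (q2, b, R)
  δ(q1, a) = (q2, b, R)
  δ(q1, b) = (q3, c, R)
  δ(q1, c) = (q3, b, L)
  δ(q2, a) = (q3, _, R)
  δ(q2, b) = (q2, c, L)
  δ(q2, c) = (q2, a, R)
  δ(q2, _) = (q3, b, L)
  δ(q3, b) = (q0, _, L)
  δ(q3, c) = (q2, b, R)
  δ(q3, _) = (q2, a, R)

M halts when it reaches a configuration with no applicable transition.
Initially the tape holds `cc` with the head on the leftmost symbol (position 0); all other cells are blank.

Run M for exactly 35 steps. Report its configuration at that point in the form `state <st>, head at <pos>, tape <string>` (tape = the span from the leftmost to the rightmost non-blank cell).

q0 | __[c]c___   read c → write c, move R, go to q3
q3 | __c[c]___   read c → write b, move R, go to q2
q2 | __cb[_]__   read _ → write b, move L, go to q3
q3 | __c[b]b__   read b → write _, move L, go to q0
q0 | __[c]_b__   read c → write c, move R, go to q3
q3 | __c[_]b__   read _ → write a, move R, go to q2
q2 | __ca[b]__   read b → write c, move L, go to q2
q2 | __c[a]c__   read a → write _, move R, go to q3
q3 | __c_[c]__   read c → write b, move R, go to q2
q2 | __c_b[_]_   read _ → write b, move L, go to q3
q3 | __c_[b]b_   read b → write _, move L, go to q0
q0 | __c[_]_b_   read _ → write b, move R, go to q2
q2 | __cb[_]b_   read _ → write b, move L, go to q3
q3 | __c[b]bb_   read b → write _, move L, go to q0
q0 | __[c]_bb_   read c → write c, move R, go to q3
q3 | __c[_]bb_   read _ → write a, move R, go to q2
q2 | __ca[b]b_   read b → write c, move L, go to q2
q2 | __c[a]cb_   read a → write _, move R, go to q3
q3 | __c_[c]b_   read c → write b, move R, go to q2
q2 | __c_b[b]_   read b → write c, move L, go to q2
q2 | __c_[b]c_   read b → write c, move L, go to q2
q2 | __c[_]cc_   read _ → write b, move L, go to q3
q3 | __[c]bcc_   read c → write b, move R, go to q2
q2 | __b[b]cc_   read b → write c, move L, go to q2
q2 | __[b]ccc_   read b → write c, move L, go to q2
q2 | _[_]cccc_   read _ → write b, move L, go to q3
q3 | [_]bcccc_   read _ → write a, move R, go to q2
q2 | a[b]cccc_   read b → write c, move L, go to q2
q2 | [a]ccccc_   read a → write _, move R, go to q3
q3 | _[c]cccc_   read c → write b, move R, go to q2
q2 | _b[c]ccc_   read c → write a, move R, go to q2
q2 | _ba[c]cc_   read c → write a, move R, go to q2
q2 | _baa[c]c_   read c → write a, move R, go to q2
q2 | _baaa[c]_   read c → write a, move R, go to q2
q2 | _baaaa[_]   read _ → write b, move L, go to q3
q3 | _baaa[a]b
After 35 steps: state q3, head at 3, tape baaaab.

state q3, head at 3, tape baaaab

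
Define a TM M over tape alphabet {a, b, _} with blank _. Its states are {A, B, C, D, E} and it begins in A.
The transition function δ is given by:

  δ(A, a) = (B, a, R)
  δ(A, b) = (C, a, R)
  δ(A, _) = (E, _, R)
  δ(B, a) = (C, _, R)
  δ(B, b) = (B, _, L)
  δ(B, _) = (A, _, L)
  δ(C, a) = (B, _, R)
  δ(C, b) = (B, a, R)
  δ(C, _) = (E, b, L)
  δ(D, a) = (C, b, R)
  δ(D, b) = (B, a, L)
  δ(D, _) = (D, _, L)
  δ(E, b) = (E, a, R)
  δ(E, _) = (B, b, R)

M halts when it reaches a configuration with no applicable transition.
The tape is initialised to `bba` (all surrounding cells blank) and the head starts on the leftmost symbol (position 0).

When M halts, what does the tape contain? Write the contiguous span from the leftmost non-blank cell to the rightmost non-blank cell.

state=A head=0 tape=__[b]ba_   (A,b)→(C,a,R)
state=C head=1 tape=__a[b]a_   (C,b)→(B,a,R)
state=B head=2 tape=__aa[a]_   (B,a)→(C,_,R)
state=C head=3 tape=__aa_[_]   (C,_)→(E,b,L)
state=E head=2 tape=__aa[_]b   (E,_)→(B,b,R)
state=B head=3 tape=__aab[b]   (B,b)→(B,_,L)
state=B head=2 tape=__aa[b]_   (B,b)→(B,_,L)
state=B head=1 tape=__a[a]__   (B,a)→(C,_,R)
state=C head=2 tape=__a_[_]_   (C,_)→(E,b,L)
state=E head=1 tape=__a[_]b_   (E,_)→(B,b,R)
state=B head=2 tape=__ab[b]_   (B,b)→(B,_,L)
state=B head=1 tape=__a[b]__   (B,b)→(B,_,L)
state=B head=0 tape=__[a]___   (B,a)→(C,_,R)
state=C head=1 tape=___[_]__   (C,_)→(E,b,L)
state=E head=0 tape=__[_]b__   (E,_)→(B,b,R)
state=B head=1 tape=__b[b]__   (B,b)→(B,_,L)
state=B head=0 tape=__[b]___   (B,b)→(B,_,L)
state=B head=-1 tape=_[_]____   (B,_)→(A,_,L)
state=A head=-2 tape=[_]_____   (A,_)→(E,_,R)
state=E head=-1 tape=_[_]____   (E,_)→(B,b,R)
state=B head=0 tape=_b[_]___   (B,_)→(A,_,L)
state=A head=-1 tape=_[b]____   (A,b)→(C,a,R)
state=C head=0 tape=_a[_]___   (C,_)→(E,b,L)
state=E head=-1 tape=_[a]b___
The non-blank tape span at halt is ab.

ab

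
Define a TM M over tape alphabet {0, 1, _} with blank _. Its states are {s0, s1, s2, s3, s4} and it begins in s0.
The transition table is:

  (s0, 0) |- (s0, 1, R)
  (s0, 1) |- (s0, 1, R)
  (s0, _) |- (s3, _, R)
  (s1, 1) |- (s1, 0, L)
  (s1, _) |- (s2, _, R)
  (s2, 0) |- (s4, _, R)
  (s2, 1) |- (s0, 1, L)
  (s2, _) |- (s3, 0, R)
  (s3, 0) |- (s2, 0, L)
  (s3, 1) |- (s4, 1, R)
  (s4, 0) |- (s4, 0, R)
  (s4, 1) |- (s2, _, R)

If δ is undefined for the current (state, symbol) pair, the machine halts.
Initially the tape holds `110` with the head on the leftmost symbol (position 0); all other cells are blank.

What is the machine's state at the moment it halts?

s3

state=s0 head=0 tape=[1]10__   (s0,1)→(s0,1,R)
state=s0 head=1 tape=1[1]0__   (s0,1)→(s0,1,R)
state=s0 head=2 tape=11[0]__   (s0,0)→(s0,1,R)
state=s0 head=3 tape=111[_]_   (s0,_)→(s3,_,R)
state=s3 head=4 tape=111_[_]
No transition is defined for (s3, _); M halts in state s3.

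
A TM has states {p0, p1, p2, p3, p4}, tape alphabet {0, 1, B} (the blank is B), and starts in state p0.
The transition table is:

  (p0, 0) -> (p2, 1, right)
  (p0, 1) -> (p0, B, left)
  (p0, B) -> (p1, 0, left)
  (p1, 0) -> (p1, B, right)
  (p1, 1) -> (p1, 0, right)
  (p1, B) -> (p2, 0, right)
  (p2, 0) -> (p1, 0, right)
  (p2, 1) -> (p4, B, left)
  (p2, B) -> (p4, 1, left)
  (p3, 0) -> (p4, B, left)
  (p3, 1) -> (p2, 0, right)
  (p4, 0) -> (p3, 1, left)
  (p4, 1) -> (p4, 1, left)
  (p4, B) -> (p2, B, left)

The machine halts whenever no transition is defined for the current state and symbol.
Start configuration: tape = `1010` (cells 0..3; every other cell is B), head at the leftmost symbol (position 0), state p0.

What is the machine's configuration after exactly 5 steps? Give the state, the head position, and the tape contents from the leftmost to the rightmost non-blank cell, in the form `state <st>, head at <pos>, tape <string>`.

state p2, head at 1, tape 000010

p0 | BB[1]010   read 1 → write B, move left, go to p0
p0 | B[B]B010   read B → write 0, move left, go to p1
p1 | [B]0B010   read B → write 0, move right, go to p2
p2 | 0[0]B010   read 0 → write 0, move right, go to p1
p1 | 00[B]010   read B → write 0, move right, go to p2
p2 | 000[0]10
After 5 steps: state p2, head at 1, tape 000010.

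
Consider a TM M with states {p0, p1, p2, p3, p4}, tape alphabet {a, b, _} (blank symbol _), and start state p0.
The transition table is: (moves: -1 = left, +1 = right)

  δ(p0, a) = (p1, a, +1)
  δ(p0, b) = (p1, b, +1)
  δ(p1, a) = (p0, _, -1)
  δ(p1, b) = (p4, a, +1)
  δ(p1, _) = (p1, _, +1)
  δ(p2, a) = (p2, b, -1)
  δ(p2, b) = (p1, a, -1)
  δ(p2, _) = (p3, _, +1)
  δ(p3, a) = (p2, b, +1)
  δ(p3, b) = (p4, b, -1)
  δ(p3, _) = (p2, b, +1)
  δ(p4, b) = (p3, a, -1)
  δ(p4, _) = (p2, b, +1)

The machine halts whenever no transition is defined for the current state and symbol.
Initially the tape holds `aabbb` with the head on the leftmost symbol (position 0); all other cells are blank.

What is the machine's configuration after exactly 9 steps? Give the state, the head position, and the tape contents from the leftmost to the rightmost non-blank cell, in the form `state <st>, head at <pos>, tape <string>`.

state p1, head at 1, tape a_abb

state=p0 head=0 tape=[a]abbb   (p0,a)→(p1,a,+1)
state=p1 head=1 tape=a[a]bbb   (p1,a)→(p0,_,-1)
state=p0 head=0 tape=[a]_bbb   (p0,a)→(p1,a,+1)
state=p1 head=1 tape=a[_]bbb   (p1,_)→(p1,_,+1)
state=p1 head=2 tape=a_[b]bb   (p1,b)→(p4,a,+1)
state=p4 head=3 tape=a_a[b]b   (p4,b)→(p3,a,-1)
state=p3 head=2 tape=a_[a]ab   (p3,a)→(p2,b,+1)
state=p2 head=3 tape=a_b[a]b   (p2,a)→(p2,b,-1)
state=p2 head=2 tape=a_[b]bb   (p2,b)→(p1,a,-1)
state=p1 head=1 tape=a[_]abb
After 9 steps: state p1, head at 1, tape a_abb.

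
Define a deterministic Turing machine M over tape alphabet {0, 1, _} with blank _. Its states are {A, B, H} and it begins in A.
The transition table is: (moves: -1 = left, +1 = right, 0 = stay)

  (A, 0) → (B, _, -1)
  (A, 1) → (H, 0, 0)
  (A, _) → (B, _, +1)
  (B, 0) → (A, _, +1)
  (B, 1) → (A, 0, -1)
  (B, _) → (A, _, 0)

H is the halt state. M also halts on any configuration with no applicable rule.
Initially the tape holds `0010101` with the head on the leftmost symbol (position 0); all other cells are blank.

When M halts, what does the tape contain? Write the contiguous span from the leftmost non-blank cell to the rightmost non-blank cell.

00101

state=A head=0 tape=_[0]010101   (A,0)→(B,_,-1)
state=B head=-1 tape=[_]_010101   (B,_)→(A,_,0)
state=A head=-1 tape=[_]_010101   (A,_)→(B,_,+1)
state=B head=0 tape=_[_]010101   (B,_)→(A,_,0)
state=A head=0 tape=_[_]010101   (A,_)→(B,_,+1)
state=B head=1 tape=__[0]10101   (B,0)→(A,_,+1)
state=A head=2 tape=___[1]0101   (A,1)→(H,0,0)
state=H head=2 tape=___[0]0101
The non-blank tape span at halt is 00101.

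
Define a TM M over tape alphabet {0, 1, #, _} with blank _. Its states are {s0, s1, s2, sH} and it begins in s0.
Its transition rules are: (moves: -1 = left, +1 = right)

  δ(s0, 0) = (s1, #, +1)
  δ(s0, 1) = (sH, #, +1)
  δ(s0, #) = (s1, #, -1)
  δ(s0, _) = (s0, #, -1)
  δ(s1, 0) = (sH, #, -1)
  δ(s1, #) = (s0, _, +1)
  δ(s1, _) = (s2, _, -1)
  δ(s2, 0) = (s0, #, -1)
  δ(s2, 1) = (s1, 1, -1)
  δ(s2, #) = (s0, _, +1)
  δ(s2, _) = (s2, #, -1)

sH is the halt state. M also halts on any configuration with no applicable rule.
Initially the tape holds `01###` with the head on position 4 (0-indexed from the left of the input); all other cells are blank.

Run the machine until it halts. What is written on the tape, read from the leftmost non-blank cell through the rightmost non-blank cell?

0####

s0 | 01##[#]   read # → write #, move -1, go to s1
s1 | 01#[#]#   read # → write _, move +1, go to s0
s0 | 01#_[#]   read # → write #, move -1, go to s1
s1 | 01#[_]#   read _ → write _, move -1, go to s2
s2 | 01[#]_#   read # → write _, move +1, go to s0
s0 | 01_[_]#   read _ → write #, move -1, go to s0
s0 | 01[_]##   read _ → write #, move -1, go to s0
s0 | 0[1]###   read 1 → write #, move +1, go to sH
sH | 0#[#]##
The non-blank tape span at halt is 0####.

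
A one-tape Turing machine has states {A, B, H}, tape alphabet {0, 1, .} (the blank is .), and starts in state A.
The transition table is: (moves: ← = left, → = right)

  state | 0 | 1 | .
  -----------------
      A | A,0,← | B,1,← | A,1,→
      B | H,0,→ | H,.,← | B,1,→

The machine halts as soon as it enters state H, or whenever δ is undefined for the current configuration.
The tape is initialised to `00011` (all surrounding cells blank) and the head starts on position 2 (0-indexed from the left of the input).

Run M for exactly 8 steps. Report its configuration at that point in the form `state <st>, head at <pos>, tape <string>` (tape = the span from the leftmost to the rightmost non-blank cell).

state H, head at -2, tape 1.00011

A | ..00[0]11   read 0 → write 0, move ←, go to A
A | ..0[0]011   read 0 → write 0, move ←, go to A
A | ..[0]0011   read 0 → write 0, move ←, go to A
A | .[.]00011   read . → write 1, move →, go to A
A | .1[0]0011   read 0 → write 0, move ←, go to A
A | .[1]00011   read 1 → write 1, move ←, go to B
B | [.]100011   read . → write 1, move →, go to B
B | 1[1]00011   read 1 → write ., move ←, go to H
H | [1].00011
After 8 steps: state H, head at -2, tape 1.00011.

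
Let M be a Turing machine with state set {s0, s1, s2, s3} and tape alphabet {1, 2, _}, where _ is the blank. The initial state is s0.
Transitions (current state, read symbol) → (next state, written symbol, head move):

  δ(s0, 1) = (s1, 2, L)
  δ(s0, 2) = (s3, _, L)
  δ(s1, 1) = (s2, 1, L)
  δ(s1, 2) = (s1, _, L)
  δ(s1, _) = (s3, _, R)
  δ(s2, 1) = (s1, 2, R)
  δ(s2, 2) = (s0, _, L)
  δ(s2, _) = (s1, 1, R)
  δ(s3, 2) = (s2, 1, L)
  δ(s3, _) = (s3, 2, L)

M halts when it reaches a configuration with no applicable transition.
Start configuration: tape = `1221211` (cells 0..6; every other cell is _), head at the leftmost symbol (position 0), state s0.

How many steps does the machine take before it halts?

state=s0 head=0 tape=__[1]221211   (s0,1)→(s1,2,L)
state=s1 head=-1 tape=_[_]2221211   (s1,_)→(s3,_,R)
state=s3 head=0 tape=__[2]221211   (s3,2)→(s2,1,L)
state=s2 head=-1 tape=_[_]1221211   (s2,_)→(s1,1,R)
state=s1 head=0 tape=_1[1]221211   (s1,1)→(s2,1,L)
state=s2 head=-1 tape=_[1]1221211   (s2,1)→(s1,2,R)
state=s1 head=0 tape=_2[1]221211   (s1,1)→(s2,1,L)
state=s2 head=-1 tape=_[2]1221211   (s2,2)→(s0,_,L)
state=s0 head=-2 tape=[_]_1221211
M halts after 8 transitions.

8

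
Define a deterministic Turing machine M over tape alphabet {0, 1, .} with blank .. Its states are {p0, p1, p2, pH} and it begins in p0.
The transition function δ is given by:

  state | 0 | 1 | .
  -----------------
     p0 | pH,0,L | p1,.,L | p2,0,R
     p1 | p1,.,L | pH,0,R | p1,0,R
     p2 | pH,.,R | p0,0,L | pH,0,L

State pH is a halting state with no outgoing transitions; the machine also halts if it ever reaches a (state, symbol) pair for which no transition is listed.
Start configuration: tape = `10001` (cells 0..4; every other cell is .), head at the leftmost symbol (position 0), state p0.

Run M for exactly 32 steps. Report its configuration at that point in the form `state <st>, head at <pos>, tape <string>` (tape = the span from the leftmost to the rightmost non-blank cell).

state p1, head at 0, tape 0000....1

state=p0 head=0 tape=....[1]0001   (p0,1)→(p1,.,L)
state=p1 head=-1 tape=...[.].0001   (p1,.)→(p1,0,R)
state=p1 head=0 tape=...0[.]0001   (p1,.)→(p1,0,R)
state=p1 head=1 tape=...00[0]001   (p1,0)→(p1,.,L)
state=p1 head=0 tape=...0[0].001   (p1,0)→(p1,.,L)
state=p1 head=-1 tape=...[0]..001   (p1,0)→(p1,.,L)
state=p1 head=-2 tape=..[.]...001   (p1,.)→(p1,0,R)
state=p1 head=-1 tape=..0[.]..001   (p1,.)→(p1,0,R)
state=p1 head=0 tape=..00[.].001   (p1,.)→(p1,0,R)
state=p1 head=1 tape=..000[.]001   (p1,.)→(p1,0,R)
state=p1 head=2 tape=..0000[0]01   (p1,0)→(p1,.,L)
state=p1 head=1 tape=..000[0].01   (p1,0)→(p1,.,L)
state=p1 head=0 tape=..00[0]..01   (p1,0)→(p1,.,L)
state=p1 head=-1 tape=..0[0]...01   (p1,0)→(p1,.,L)
state=p1 head=-2 tape=..[0]....01   (p1,0)→(p1,.,L)
state=p1 head=-3 tape=.[.].....01   (p1,.)→(p1,0,R)
state=p1 head=-2 tape=.0[.]....01   (p1,.)→(p1,0,R)
state=p1 head=-1 tape=.00[.]...01   (p1,.)→(p1,0,R)
state=p1 head=0 tape=.000[.]..01   (p1,.)→(p1,0,R)
state=p1 head=1 tape=.0000[.].01   (p1,.)→(p1,0,R)
state=p1 head=2 tape=.00000[.]01   (p1,.)→(p1,0,R)
state=p1 head=3 tape=.000000[0]1   (p1,0)→(p1,.,L)
state=p1 head=2 tape=.00000[0].1   (p1,0)→(p1,.,L)
state=p1 head=1 tape=.0000[0]..1   (p1,0)→(p1,.,L)
state=p1 head=0 tape=.000[0]...1   (p1,0)→(p1,.,L)
state=p1 head=-1 tape=.00[0]....1   (p1,0)→(p1,.,L)
state=p1 head=-2 tape=.0[0].....1   (p1,0)→(p1,.,L)
state=p1 head=-3 tape=.[0]......1   (p1,0)→(p1,.,L)
state=p1 head=-4 tape=[.].......1   (p1,.)→(p1,0,R)
state=p1 head=-3 tape=0[.]......1   (p1,.)→(p1,0,R)
state=p1 head=-2 tape=00[.].....1   (p1,.)→(p1,0,R)
state=p1 head=-1 tape=000[.]....1   (p1,.)→(p1,0,R)
state=p1 head=0 tape=0000[.]...1
After 32 steps: state p1, head at 0, tape 0000....1.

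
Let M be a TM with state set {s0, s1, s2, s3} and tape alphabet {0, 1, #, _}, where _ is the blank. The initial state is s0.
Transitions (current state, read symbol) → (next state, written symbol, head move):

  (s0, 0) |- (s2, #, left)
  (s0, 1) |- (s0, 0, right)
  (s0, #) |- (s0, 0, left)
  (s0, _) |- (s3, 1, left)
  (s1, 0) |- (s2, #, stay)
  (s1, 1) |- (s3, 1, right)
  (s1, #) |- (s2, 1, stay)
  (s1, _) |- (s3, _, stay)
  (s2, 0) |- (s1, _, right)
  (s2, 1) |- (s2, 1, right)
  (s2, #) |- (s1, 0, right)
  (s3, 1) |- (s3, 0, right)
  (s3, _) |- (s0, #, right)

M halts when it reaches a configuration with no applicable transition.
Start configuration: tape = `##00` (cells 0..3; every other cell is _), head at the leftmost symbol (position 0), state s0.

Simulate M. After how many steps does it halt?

16

s0 | __[#]#00__   read # → write 0, move left, go to s0
s0 | _[_]0#00__   read _ → write 1, move left, go to s3
s3 | [_]10#00__   read _ → write #, move right, go to s0
s0 | #[1]0#00__   read 1 → write 0, move right, go to s0
s0 | #0[0]#00__   read 0 → write #, move left, go to s2
s2 | #[0]##00__   read 0 → write _, move right, go to s1
s1 | #_[#]#00__   read # → write 1, move stay, go to s2
s2 | #_[1]#00__   read 1 → write 1, move right, go to s2
s2 | #_1[#]00__   read # → write 0, move right, go to s1
s1 | #_10[0]0__   read 0 → write #, move stay, go to s2
s2 | #_10[#]0__   read # → write 0, move right, go to s1
s1 | #_100[0]__   read 0 → write #, move stay, go to s2
s2 | #_100[#]__   read # → write 0, move right, go to s1
s1 | #_1000[_]_   read _ → write _, move stay, go to s3
s3 | #_1000[_]_   read _ → write #, move right, go to s0
s0 | #_1000#[_]   read _ → write 1, move left, go to s3
s3 | #_1000[#]1
M halts after 16 transitions.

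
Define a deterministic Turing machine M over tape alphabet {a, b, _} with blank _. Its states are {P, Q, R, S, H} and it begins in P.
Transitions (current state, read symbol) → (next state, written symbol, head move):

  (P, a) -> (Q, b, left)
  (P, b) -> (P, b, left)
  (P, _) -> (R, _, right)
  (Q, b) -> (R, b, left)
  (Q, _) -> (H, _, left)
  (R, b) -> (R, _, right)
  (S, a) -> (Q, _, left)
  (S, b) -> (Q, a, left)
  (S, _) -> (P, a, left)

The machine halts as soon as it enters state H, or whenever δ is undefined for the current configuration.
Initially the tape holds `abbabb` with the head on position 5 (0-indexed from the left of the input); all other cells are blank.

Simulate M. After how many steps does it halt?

state=P head=5 tape=abbab[b]_   (P,b)→(P,b,left)
state=P head=4 tape=abba[b]b_   (P,b)→(P,b,left)
state=P head=3 tape=abb[a]bb_   (P,a)→(Q,b,left)
state=Q head=2 tape=ab[b]bbb_   (Q,b)→(R,b,left)
state=R head=1 tape=a[b]bbbb_   (R,b)→(R,_,right)
state=R head=2 tape=a_[b]bbb_   (R,b)→(R,_,right)
state=R head=3 tape=a__[b]bb_   (R,b)→(R,_,right)
state=R head=4 tape=a___[b]b_   (R,b)→(R,_,right)
state=R head=5 tape=a____[b]_   (R,b)→(R,_,right)
state=R head=6 tape=a_____[_]
M halts after 9 transitions.

9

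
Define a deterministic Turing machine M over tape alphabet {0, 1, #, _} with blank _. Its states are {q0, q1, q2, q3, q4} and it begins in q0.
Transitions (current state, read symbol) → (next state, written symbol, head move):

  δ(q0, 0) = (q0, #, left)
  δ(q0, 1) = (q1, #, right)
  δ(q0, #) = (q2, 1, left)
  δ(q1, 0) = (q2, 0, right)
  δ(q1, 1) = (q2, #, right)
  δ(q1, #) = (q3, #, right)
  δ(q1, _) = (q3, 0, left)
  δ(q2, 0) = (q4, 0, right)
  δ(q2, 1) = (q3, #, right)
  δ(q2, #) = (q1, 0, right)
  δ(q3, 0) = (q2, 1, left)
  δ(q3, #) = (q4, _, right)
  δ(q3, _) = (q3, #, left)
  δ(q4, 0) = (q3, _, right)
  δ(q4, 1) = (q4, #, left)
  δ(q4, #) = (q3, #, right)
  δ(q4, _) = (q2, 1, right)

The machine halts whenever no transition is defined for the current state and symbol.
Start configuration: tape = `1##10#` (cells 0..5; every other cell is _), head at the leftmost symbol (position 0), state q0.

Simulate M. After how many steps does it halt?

21

q0 | [1]##10#__   read 1 → write #, move right, go to q1
q1 | #[#]#10#__   read # → write #, move right, go to q3
q3 | ##[#]10#__   read # → write _, move right, go to q4
q4 | ##_[1]0#__   read 1 → write #, move left, go to q4
q4 | ##[_]#0#__   read _ → write 1, move right, go to q2
q2 | ##1[#]0#__   read # → write 0, move right, go to q1
q1 | ##10[0]#__   read 0 → write 0, move right, go to q2
q2 | ##100[#]__   read # → write 0, move right, go to q1
q1 | ##1000[_]_   read _ → write 0, move left, go to q3
q3 | ##100[0]0_   read 0 → write 1, move left, go to q2
q2 | ##10[0]10_   read 0 → write 0, move right, go to q4
q4 | ##100[1]0_   read 1 → write #, move left, go to q4
q4 | ##10[0]#0_   read 0 → write _, move right, go to q3
q3 | ##10_[#]0_   read # → write _, move right, go to q4
q4 | ##10__[0]_   read 0 → write _, move right, go to q3
q3 | ##10___[_]   read _ → write #, move left, go to q3
q3 | ##10__[_]#   read _ → write #, move left, go to q3
q3 | ##10_[_]##   read _ → write #, move left, go to q3
q3 | ##10[_]###   read _ → write #, move left, go to q3
q3 | ##1[0]####   read 0 → write 1, move left, go to q2
q2 | ##[1]1####   read 1 → write #, move right, go to q3
q3 | ###[1]####
M halts after 21 transitions.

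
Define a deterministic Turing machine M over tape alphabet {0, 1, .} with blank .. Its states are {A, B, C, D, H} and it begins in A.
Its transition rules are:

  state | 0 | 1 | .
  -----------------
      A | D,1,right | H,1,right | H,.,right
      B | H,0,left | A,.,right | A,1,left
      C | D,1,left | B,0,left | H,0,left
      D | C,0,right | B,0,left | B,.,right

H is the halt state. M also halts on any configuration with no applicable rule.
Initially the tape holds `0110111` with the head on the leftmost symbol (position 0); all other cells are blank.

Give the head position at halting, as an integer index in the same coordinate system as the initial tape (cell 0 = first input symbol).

state=A head=0 tape=[0]110111   (A,0)→(D,1,right)
state=D head=1 tape=1[1]10111   (D,1)→(B,0,left)
state=B head=0 tape=[1]010111   (B,1)→(A,.,right)
state=A head=1 tape=.[0]10111   (A,0)→(D,1,right)
state=D head=2 tape=.1[1]0111   (D,1)→(B,0,left)
state=B head=1 tape=.[1]00111   (B,1)→(A,.,right)
state=A head=2 tape=..[0]0111   (A,0)→(D,1,right)
state=D head=3 tape=..1[0]111   (D,0)→(C,0,right)
state=C head=4 tape=..10[1]11   (C,1)→(B,0,left)
state=B head=3 tape=..1[0]011   (B,0)→(H,0,left)
state=H head=2 tape=..[1]0011
At halt the head is at cell 2.

2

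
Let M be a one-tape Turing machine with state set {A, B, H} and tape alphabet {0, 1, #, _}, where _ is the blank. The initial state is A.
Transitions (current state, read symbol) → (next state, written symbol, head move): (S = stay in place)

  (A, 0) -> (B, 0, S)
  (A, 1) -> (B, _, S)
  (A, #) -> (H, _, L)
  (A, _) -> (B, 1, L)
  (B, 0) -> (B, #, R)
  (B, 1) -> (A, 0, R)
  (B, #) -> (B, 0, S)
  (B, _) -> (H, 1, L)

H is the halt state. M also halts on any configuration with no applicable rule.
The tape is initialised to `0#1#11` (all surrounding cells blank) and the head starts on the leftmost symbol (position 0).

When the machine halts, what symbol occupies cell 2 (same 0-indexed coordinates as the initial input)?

0

state=A head=0 tape=[0]#1#11   (A,0)→(B,0,S)
state=B head=0 tape=[0]#1#11   (B,0)→(B,#,R)
state=B head=1 tape=#[#]1#11   (B,#)→(B,0,S)
state=B head=1 tape=#[0]1#11   (B,0)→(B,#,R)
state=B head=2 tape=##[1]#11   (B,1)→(A,0,R)
state=A head=3 tape=##0[#]11   (A,#)→(H,_,L)
state=H head=2 tape=##[0]_11
Cell 2 holds 0 when M halts.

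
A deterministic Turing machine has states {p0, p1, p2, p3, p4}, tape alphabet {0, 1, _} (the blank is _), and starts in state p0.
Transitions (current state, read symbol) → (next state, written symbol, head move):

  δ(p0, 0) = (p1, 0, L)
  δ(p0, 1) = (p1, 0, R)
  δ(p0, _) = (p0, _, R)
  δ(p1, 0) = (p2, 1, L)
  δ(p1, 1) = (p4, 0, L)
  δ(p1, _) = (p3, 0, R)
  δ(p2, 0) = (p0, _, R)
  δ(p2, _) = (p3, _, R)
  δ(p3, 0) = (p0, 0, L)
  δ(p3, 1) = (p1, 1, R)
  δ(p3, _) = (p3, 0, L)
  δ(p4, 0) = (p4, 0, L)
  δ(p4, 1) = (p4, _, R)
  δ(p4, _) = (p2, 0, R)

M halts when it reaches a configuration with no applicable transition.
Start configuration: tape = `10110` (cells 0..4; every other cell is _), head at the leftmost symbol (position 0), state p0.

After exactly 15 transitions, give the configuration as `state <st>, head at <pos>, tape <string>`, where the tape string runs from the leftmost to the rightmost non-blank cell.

p0 | _[1]0110   read 1 → write 0, move R, go to p1
p1 | _0[0]110   read 0 → write 1, move L, go to p2
p2 | _[0]1110   read 0 → write _, move R, go to p0
p0 | __[1]110   read 1 → write 0, move R, go to p1
p1 | __0[1]10   read 1 → write 0, move L, go to p4
p4 | __[0]010   read 0 → write 0, move L, go to p4
p4 | _[_]0010   read _ → write 0, move R, go to p2
p2 | _0[0]010   read 0 → write _, move R, go to p0
p0 | _0_[0]10   read 0 → write 0, move L, go to p1
p1 | _0[_]010   read _ → write 0, move R, go to p3
p3 | _00[0]10   read 0 → write 0, move L, go to p0
p0 | _0[0]010   read 0 → write 0, move L, go to p1
p1 | _[0]0010   read 0 → write 1, move L, go to p2
p2 | [_]10010   read _ → write _, move R, go to p3
p3 | _[1]0010   read 1 → write 1, move R, go to p1
p1 | _1[0]010
After 15 steps: state p1, head at 1, tape 10010.

state p1, head at 1, tape 10010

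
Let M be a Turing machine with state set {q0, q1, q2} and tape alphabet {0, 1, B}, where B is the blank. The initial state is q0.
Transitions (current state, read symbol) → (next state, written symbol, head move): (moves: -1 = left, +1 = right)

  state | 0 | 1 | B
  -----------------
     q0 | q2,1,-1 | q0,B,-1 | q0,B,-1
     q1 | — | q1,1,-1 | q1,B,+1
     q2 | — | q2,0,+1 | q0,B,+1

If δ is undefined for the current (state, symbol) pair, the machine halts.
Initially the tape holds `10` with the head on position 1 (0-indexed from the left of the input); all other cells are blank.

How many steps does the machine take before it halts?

7

state=q0 head=1 tape=1[0]BB   (q0,0)→(q2,1,-1)
state=q2 head=0 tape=[1]1BB   (q2,1)→(q2,0,+1)
state=q2 head=1 tape=0[1]BB   (q2,1)→(q2,0,+1)
state=q2 head=2 tape=00[B]B   (q2,B)→(q0,B,+1)
state=q0 head=3 tape=00B[B]   (q0,B)→(q0,B,-1)
state=q0 head=2 tape=00[B]B   (q0,B)→(q0,B,-1)
state=q0 head=1 tape=0[0]BB   (q0,0)→(q2,1,-1)
state=q2 head=0 tape=[0]1BB
M halts after 7 transitions.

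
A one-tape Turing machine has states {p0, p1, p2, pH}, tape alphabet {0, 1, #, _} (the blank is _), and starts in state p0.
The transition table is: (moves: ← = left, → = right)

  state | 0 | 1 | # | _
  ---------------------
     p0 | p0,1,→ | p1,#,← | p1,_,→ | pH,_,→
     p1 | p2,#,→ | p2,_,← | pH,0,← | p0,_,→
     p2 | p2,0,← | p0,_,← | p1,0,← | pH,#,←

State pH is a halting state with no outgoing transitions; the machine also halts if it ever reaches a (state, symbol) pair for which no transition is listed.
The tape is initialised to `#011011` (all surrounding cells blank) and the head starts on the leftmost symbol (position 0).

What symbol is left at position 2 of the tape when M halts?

p0 | [#]011011___   read # → write _, move →, go to p1
p1 | _[0]11011___   read 0 → write #, move →, go to p2
p2 | _#[1]1011___   read 1 → write _, move ←, go to p0
p0 | _[#]_1011___   read # → write _, move →, go to p1
p1 | __[_]1011___   read _ → write _, move →, go to p0
p0 | ___[1]011___   read 1 → write #, move ←, go to p1
p1 | __[_]#011___   read _ → write _, move →, go to p0
p0 | ___[#]011___   read # → write _, move →, go to p1
p1 | ____[0]11___   read 0 → write #, move →, go to p2
p2 | ____#[1]1___   read 1 → write _, move ←, go to p0
p0 | ____[#]_1___   read # → write _, move →, go to p1
p1 | _____[_]1___   read _ → write _, move →, go to p0
p0 | ______[1]___   read 1 → write #, move ←, go to p1
p1 | _____[_]#___   read _ → write _, move →, go to p0
p0 | ______[#]___   read # → write _, move →, go to p1
p1 | _______[_]__   read _ → write _, move →, go to p0
p0 | ________[_]_   read _ → write _, move →, go to pH
pH | _________[_]
Cell 2 holds _ when M halts.

_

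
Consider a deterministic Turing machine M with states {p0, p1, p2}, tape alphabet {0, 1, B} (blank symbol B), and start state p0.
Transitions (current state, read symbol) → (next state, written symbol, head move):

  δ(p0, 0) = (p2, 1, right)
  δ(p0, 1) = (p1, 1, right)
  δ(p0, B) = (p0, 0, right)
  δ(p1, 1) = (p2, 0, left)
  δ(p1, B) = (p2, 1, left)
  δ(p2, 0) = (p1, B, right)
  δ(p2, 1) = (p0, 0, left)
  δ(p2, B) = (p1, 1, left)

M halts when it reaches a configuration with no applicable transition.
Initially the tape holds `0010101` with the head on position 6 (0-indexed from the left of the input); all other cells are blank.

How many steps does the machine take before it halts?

p0 | 001010[1]B   read 1 → write 1, move right, go to p1
p1 | 0010101[B]   read B → write 1, move left, go to p2
p2 | 001010[1]1   read 1 → write 0, move left, go to p0
p0 | 00101[0]01   read 0 → write 1, move right, go to p2
p2 | 001011[0]1   read 0 → write B, move right, go to p1
p1 | 001011B[1]   read 1 → write 0, move left, go to p2
p2 | 001011[B]0   read B → write 1, move left, go to p1
p1 | 00101[1]10   read 1 → write 0, move left, go to p2
p2 | 0010[1]010   read 1 → write 0, move left, go to p0
p0 | 001[0]0010   read 0 → write 1, move right, go to p2
p2 | 0011[0]010   read 0 → write B, move right, go to p1
p1 | 0011B[0]10
M halts after 11 transitions.

11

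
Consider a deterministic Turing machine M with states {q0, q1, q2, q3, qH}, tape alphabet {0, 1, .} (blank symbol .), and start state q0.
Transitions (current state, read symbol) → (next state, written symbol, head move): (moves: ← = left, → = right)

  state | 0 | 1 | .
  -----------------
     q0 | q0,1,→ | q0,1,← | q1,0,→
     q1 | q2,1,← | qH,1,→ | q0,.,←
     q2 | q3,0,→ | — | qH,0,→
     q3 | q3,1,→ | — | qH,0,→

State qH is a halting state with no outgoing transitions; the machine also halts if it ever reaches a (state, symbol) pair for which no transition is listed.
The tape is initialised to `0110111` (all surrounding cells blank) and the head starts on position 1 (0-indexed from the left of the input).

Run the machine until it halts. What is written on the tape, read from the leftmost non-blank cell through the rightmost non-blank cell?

01110111

state=q0 head=1 tape=.0[1]10111   (q0,1)→(q0,1,←)
state=q0 head=0 tape=.[0]110111   (q0,0)→(q0,1,→)
state=q0 head=1 tape=.1[1]10111   (q0,1)→(q0,1,←)
state=q0 head=0 tape=.[1]110111   (q0,1)→(q0,1,←)
state=q0 head=-1 tape=[.]1110111   (q0,.)→(q1,0,→)
state=q1 head=0 tape=0[1]110111   (q1,1)→(qH,1,→)
state=qH head=1 tape=01[1]10111
The non-blank tape span at halt is 01110111.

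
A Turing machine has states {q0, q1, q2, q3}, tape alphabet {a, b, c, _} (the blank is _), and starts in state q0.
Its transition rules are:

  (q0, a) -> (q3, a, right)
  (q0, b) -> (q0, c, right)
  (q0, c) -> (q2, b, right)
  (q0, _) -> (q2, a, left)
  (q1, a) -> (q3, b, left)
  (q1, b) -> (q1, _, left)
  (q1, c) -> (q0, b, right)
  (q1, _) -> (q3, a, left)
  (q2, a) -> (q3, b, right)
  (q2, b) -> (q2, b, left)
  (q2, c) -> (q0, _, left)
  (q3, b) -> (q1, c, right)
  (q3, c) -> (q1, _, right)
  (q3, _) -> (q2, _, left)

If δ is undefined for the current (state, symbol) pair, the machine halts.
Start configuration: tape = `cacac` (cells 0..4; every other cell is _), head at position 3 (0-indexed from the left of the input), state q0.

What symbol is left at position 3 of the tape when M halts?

state=q0 head=3 tape=__cac[a]c_   (q0,a)→(q3,a,right)
state=q3 head=4 tape=__caca[c]_   (q3,c)→(q1,_,right)
state=q1 head=5 tape=__caca_[_]   (q1,_)→(q3,a,left)
state=q3 head=4 tape=__caca[_]a   (q3,_)→(q2,_,left)
state=q2 head=3 tape=__cac[a]_a   (q2,a)→(q3,b,right)
state=q3 head=4 tape=__cacb[_]a   (q3,_)→(q2,_,left)
state=q2 head=3 tape=__cac[b]_a   (q2,b)→(q2,b,left)
state=q2 head=2 tape=__ca[c]b_a   (q2,c)→(q0,_,left)
state=q0 head=1 tape=__c[a]_b_a   (q0,a)→(q3,a,right)
state=q3 head=2 tape=__ca[_]b_a   (q3,_)→(q2,_,left)
state=q2 head=1 tape=__c[a]_b_a   (q2,a)→(q3,b,right)
state=q3 head=2 tape=__cb[_]b_a   (q3,_)→(q2,_,left)
state=q2 head=1 tape=__c[b]_b_a   (q2,b)→(q2,b,left)
state=q2 head=0 tape=__[c]b_b_a   (q2,c)→(q0,_,left)
state=q0 head=-1 tape=_[_]_b_b_a   (q0,_)→(q2,a,left)
state=q2 head=-2 tape=[_]a_b_b_a
Cell 3 holds b when M halts.

b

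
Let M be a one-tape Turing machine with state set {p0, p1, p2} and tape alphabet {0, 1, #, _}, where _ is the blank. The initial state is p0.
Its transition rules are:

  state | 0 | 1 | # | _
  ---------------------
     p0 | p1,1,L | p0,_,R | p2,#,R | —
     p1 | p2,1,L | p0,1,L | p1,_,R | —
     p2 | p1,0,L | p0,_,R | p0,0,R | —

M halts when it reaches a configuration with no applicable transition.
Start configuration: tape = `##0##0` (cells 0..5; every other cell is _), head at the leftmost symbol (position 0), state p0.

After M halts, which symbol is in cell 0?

p0 | [#]#0##0_   read # → write #, move R, go to p2
p2 | #[#]0##0_   read # → write 0, move R, go to p0
p0 | #0[0]##0_   read 0 → write 1, move L, go to p1
p1 | #[0]1##0_   read 0 → write 1, move L, go to p2
p2 | [#]11##0_   read # → write 0, move R, go to p0
p0 | 0[1]1##0_   read 1 → write _, move R, go to p0
p0 | 0_[1]##0_   read 1 → write _, move R, go to p0
p0 | 0__[#]#0_   read # → write #, move R, go to p2
p2 | 0__#[#]0_   read # → write 0, move R, go to p0
p0 | 0__#0[0]_   read 0 → write 1, move L, go to p1
p1 | 0__#[0]1_   read 0 → write 1, move L, go to p2
p2 | 0__[#]11_   read # → write 0, move R, go to p0
p0 | 0__0[1]1_   read 1 → write _, move R, go to p0
p0 | 0__0_[1]_   read 1 → write _, move R, go to p0
p0 | 0__0__[_]
Cell 0 holds 0 when M halts.

0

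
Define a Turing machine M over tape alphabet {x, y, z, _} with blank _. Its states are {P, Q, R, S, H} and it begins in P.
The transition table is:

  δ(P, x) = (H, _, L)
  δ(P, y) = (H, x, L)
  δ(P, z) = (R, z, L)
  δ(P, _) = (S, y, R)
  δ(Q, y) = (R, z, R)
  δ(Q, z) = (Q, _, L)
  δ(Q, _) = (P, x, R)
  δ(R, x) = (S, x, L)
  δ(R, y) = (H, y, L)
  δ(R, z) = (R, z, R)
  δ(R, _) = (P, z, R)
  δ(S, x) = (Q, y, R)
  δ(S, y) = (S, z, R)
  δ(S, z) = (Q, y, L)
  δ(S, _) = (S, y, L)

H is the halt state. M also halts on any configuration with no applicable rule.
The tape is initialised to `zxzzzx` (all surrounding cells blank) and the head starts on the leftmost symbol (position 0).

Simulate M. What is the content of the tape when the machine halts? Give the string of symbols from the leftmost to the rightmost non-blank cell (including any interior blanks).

state=P head=0 tape=__[z]xzzzx   (P,z)→(R,z,L)
state=R head=-1 tape=_[_]zxzzzx   (R,_)→(P,z,R)
state=P head=0 tape=_z[z]xzzzx   (P,z)→(R,z,L)
state=R head=-1 tape=_[z]zxzzzx   (R,z)→(R,z,R)
state=R head=0 tape=_z[z]xzzzx   (R,z)→(R,z,R)
state=R head=1 tape=_zz[x]zzzx   (R,x)→(S,x,L)
state=S head=0 tape=_z[z]xzzzx   (S,z)→(Q,y,L)
state=Q head=-1 tape=_[z]yxzzzx   (Q,z)→(Q,_,L)
state=Q head=-2 tape=[_]_yxzzzx   (Q,_)→(P,x,R)
state=P head=-1 tape=x[_]yxzzzx   (P,_)→(S,y,R)
state=S head=0 tape=xy[y]xzzzx   (S,y)→(S,z,R)
state=S head=1 tape=xyz[x]zzzx   (S,x)→(Q,y,R)
state=Q head=2 tape=xyzy[z]zzx   (Q,z)→(Q,_,L)
state=Q head=1 tape=xyz[y]_zzx   (Q,y)→(R,z,R)
state=R head=2 tape=xyzz[_]zzx   (R,_)→(P,z,R)
state=P head=3 tape=xyzzz[z]zx   (P,z)→(R,z,L)
state=R head=2 tape=xyzz[z]zzx   (R,z)→(R,z,R)
state=R head=3 tape=xyzzz[z]zx   (R,z)→(R,z,R)
state=R head=4 tape=xyzzzz[z]x   (R,z)→(R,z,R)
state=R head=5 tape=xyzzzzz[x]   (R,x)→(S,x,L)
state=S head=4 tape=xyzzzz[z]x   (S,z)→(Q,y,L)
state=Q head=3 tape=xyzzz[z]yx   (Q,z)→(Q,_,L)
state=Q head=2 tape=xyzz[z]_yx   (Q,z)→(Q,_,L)
state=Q head=1 tape=xyz[z]__yx   (Q,z)→(Q,_,L)
state=Q head=0 tape=xy[z]___yx   (Q,z)→(Q,_,L)
state=Q head=-1 tape=x[y]____yx   (Q,y)→(R,z,R)
state=R head=0 tape=xz[_]___yx   (R,_)→(P,z,R)
state=P head=1 tape=xzz[_]__yx   (P,_)→(S,y,R)
state=S head=2 tape=xzzy[_]_yx   (S,_)→(S,y,L)
state=S head=1 tape=xzz[y]y_yx   (S,y)→(S,z,R)
state=S head=2 tape=xzzz[y]_yx   (S,y)→(S,z,R)
state=S head=3 tape=xzzzz[_]yx   (S,_)→(S,y,L)
state=S head=2 tape=xzzz[z]yyx   (S,z)→(Q,y,L)
state=Q head=1 tape=xzz[z]yyyx   (Q,z)→(Q,_,L)
state=Q head=0 tape=xz[z]_yyyx   (Q,z)→(Q,_,L)
state=Q head=-1 tape=x[z]__yyyx   (Q,z)→(Q,_,L)
state=Q head=-2 tape=[x]___yyyx
The non-blank tape span at halt is x___yyyx.

x___yyyx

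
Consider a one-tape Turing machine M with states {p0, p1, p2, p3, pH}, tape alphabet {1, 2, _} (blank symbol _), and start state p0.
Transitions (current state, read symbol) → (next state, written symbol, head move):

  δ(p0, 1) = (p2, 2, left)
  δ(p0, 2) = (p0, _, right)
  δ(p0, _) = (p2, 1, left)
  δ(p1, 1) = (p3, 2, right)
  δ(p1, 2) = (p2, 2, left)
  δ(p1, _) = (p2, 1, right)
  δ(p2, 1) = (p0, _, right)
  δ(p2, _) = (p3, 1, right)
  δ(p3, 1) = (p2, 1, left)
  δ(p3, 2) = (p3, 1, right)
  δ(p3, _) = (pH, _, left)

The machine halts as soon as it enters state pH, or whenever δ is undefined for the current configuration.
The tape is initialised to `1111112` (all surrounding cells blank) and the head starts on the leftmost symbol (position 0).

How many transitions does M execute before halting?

p0 | _[1]111112_   read 1 → write 2, move left, go to p2
p2 | [_]2111112_   read _ → write 1, move right, go to p3
p3 | 1[2]111112_   read 2 → write 1, move right, go to p3
p3 | 11[1]11112_   read 1 → write 1, move left, go to p2
p2 | 1[1]111112_   read 1 → write _, move right, go to p0
p0 | 1_[1]11112_   read 1 → write 2, move left, go to p2
p2 | 1[_]211112_   read _ → write 1, move right, go to p3
p3 | 11[2]11112_   read 2 → write 1, move right, go to p3
p3 | 111[1]1112_   read 1 → write 1, move left, go to p2
p2 | 11[1]11112_   read 1 → write _, move right, go to p0
p0 | 11_[1]1112_   read 1 → write 2, move left, go to p2
p2 | 11[_]21112_   read _ → write 1, move right, go to p3
p3 | 111[2]1112_   read 2 → write 1, move right, go to p3
p3 | 1111[1]112_   read 1 → write 1, move left, go to p2
p2 | 111[1]1112_   read 1 → write _, move right, go to p0
p0 | 111_[1]112_   read 1 → write 2, move left, go to p2
p2 | 111[_]2112_   read _ → write 1, move right, go to p3
p3 | 1111[2]112_   read 2 → write 1, move right, go to p3
p3 | 11111[1]12_   read 1 → write 1, move left, go to p2
p2 | 1111[1]112_   read 1 → write _, move right, go to p0
p0 | 1111_[1]12_   read 1 → write 2, move left, go to p2
p2 | 1111[_]212_   read _ → write 1, move right, go to p3
p3 | 11111[2]12_   read 2 → write 1, move right, go to p3
p3 | 111111[1]2_   read 1 → write 1, move left, go to p2
p2 | 11111[1]12_   read 1 → write _, move right, go to p0
p0 | 11111_[1]2_   read 1 → write 2, move left, go to p2
p2 | 11111[_]22_   read _ → write 1, move right, go to p3
p3 | 111111[2]2_   read 2 → write 1, move right, go to p3
p3 | 1111111[2]_   read 2 → write 1, move right, go to p3
p3 | 11111111[_]   read _ → write _, move left, go to pH
pH | 1111111[1]_
M halts after 30 transitions.

30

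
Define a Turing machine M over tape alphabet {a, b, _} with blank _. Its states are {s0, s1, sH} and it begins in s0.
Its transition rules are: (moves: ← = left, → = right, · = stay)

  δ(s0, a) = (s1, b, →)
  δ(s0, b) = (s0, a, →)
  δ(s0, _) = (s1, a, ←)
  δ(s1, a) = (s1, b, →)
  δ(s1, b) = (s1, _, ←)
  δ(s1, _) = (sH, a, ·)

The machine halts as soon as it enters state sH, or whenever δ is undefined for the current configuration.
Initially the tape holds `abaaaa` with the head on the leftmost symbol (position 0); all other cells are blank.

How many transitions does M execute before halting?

4

s0 | _[a]baaaa   read a → write b, move →, go to s1
s1 | _b[b]aaaa   read b → write _, move ←, go to s1
s1 | _[b]_aaaa   read b → write _, move ←, go to s1
s1 | [_]__aaaa   read _ → write a, move ·, go to sH
sH | [a]__aaaa
M halts after 4 transitions.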